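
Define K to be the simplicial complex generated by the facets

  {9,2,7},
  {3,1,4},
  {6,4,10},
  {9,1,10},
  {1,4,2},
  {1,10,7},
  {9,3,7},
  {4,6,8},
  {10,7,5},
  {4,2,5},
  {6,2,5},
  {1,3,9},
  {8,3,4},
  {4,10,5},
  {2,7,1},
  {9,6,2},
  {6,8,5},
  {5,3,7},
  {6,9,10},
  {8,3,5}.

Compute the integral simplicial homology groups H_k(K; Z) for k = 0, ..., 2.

H_0 = Z,  H_1 = Z ⊕ Z/2Z,  H_2 = 0.

Fix the vertex order 1 < 2 < 3 < 4 < 5 < 6 < 7 < 8 < 9 < 10 and write every simplex with vertices in increasing order. Then dim K = 2 and the simplices of K are:

  0-simplices (10): [1], [2], [3], [4], [5], [6], [7], [8], [9], [10]
  1-simplices (30): (30 of them)
  2-simplices (20): (20 of them)

giving chain groups C_0 ≅ Z^10, C_1 ≅ Z^30, C_2 ≅ Z^20.

The boundary map ∂_1: C_1 → C_0 sends each edge [p,q] (with p < q) to q − p.
As a 10×30 matrix over Z this has rank 9, with invariant factors (1,1,1,1,1,1,1,1,1).

Boundary ∂_2: C_2 → C_1 maps a triangle to the signed sum of its edges. For instance
  ∂[2,5,6] = [5,6] − [2,6] + [2,5],
  ∂[4,5,10] = [5,10] − [4,10] + [4,5].
This gives a 30×20 integer matrix of rank 20; reducing to Smith normal form yields diagonal entries (1,1,1,1,1,1,1,1,1,1,1,1,1,1,1,1,1,1,1,2).

Reading off H_k = ker ∂_k / im ∂_{k+1}:

  H_0: rank C_0 − rank ∂_1 = 10 − 9 = 1, and the invariant factors of ∂_1 are all 1, so H_0 ≅ Z.
  H_1: rank ker ∂_1 − rank ∂_2 = (30 − 9) − 20 = 1, and ∂_2 has invariant factor 2 > 1, so H_1 ≅ Z ⊕ Z/2Z.
  H_2: rank ker ∂_2 − rank ∂_3 = (20 − 20) − 0 = 0, and there is no ∂_3, so H_2 ≅ 0.

As a check, the Euler characteristic is 10 − 30 + 20 = 0, which agrees with 1 − 1 + 0 = 0.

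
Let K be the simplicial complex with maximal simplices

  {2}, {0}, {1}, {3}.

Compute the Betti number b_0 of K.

b_0 = 4.

Take the total order 0 < 1 < 2 < 3 on the vertex set. Then K (dimension 0) consists of the simplices:

  0-simplices (4): [0], [1], [2], [3]

giving chain groups C_0 ≅ Z^4.

Computing H_k = (kernel of ∂_k) / (image of ∂_{k+1}):

  H_0: rank C_0 − rank ∂_1 = 4 − 0 = 4, and there is no ∂_1, so H_0 ≅ Z^4.

Hence the Betti numbers are b_0 = 4.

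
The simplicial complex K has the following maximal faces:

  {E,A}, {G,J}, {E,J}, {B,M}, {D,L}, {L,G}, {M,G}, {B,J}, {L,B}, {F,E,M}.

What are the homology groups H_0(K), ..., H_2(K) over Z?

H_0 ≅ Z,  H_1 ≅ Z^3,  H_2 = 0.

Take the total order A < B < D < E < F < G < J < L < M on the vertex set. Then K (dimension 2) consists of the simplices:

  0-simplices (9): A, B, D, E, F, G, J, L, M
  1-simplices (12): AE, BJ, BL, BM, DL, EF, EJ, EM, FM, GJ, GL, GM
  2-simplices (1): EFM

giving chain groups C_0 ≅ Z^9, C_1 ≅ Z^12, C_2 ≅ Z^1.

The boundary map ∂_1: C_1 → C_0 sends each edge [p,q] (with p < q) to q − p.
The resulting 9×12 matrix has rank 8, and its Smith normal form has invariant factors (1,1,1,1,1,1,1,1).

Boundary ∂_2: C_2 → C_1 acts by ∂[p,q,r] = [q,r] − [p,r] + [p,q]. For instance
  ∂EFM = FM − EM + EF.
As a 12×1 matrix over Z this has rank 1, with invariant factors (1).

Computing H_k = (kernel of ∂_k) / (image of ∂_{k+1}):

  H_0: rank C_0 − rank ∂_1 = 9 − 8 = 1, and the invariant factors of ∂_1 are all 1, so H_0 = Z.
  H_1: rank ker ∂_1 − rank ∂_2 = (12 − 8) − 1 = 3, and the invariant factors of ∂_2 are all 1, so H_1 = Z^3.
  H_2: rank ker ∂_2 − rank ∂_3 = (1 − 1) − 0 = 0, and there is no ∂_3, so H_2 = 0.

As a check, the Euler characteristic is 9 − 12 + 1 = -2, which agrees with 1 − 3 + 0 = -2.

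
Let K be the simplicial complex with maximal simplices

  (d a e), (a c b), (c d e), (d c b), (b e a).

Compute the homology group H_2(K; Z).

H_2 = 0.

K has 5 vertices, 10 edges, 5 triangles.
rank ∂_2 = 5, rank ∂_3 = 0 ⇒ b_2 = 5 − 5 − 0 = 0. So H_2 = 0.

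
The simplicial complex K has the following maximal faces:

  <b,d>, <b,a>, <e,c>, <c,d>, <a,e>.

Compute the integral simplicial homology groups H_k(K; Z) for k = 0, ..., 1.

Order the vertices as a < b < c < d < e. Listing each simplex with vertices in this order, K has dimension 1 with simplices:

  0-simplices (5): a, b, c, d, e
  1-simplices (5): ab, ae, bd, cd, ce

so the chain groups are C_0 ≅ Z^5, C_1 ≅ Z^5.

The boundary map ∂_1: C_1 → C_0 sends each edge [p,q] (with p < q) to q − p.
The resulting 5×5 matrix has rank 4, and its Smith normal form has invariant factors (1,1,1,1).

From H_k ≅ ker(∂_k) / im(∂_{k+1}) we obtain:

  H_0: rank C_0 − rank ∂_1 = 5 − 4 = 1, and the invariant factors of ∂_1 are all 1, so H_0 = Z.
  H_1: rank ker ∂_1 − rank ∂_2 = (5 − 4) − 0 = 1, and there is no ∂_2, so H_1 = Z.

As a check, the Euler characteristic is 5 − 5 = 0, which agrees with 1 − 1 = 0.
(K is a triangulation of the circle S^1.)

H_0 = Z,  H_1 = Z.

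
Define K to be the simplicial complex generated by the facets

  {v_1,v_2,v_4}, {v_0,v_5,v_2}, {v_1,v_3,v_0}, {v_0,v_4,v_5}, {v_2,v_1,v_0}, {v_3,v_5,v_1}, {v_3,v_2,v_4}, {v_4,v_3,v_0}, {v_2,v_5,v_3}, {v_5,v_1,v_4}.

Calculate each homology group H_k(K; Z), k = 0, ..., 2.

H_0 ≅ Z,  H_1 ≅ Z/2,  H_2 = 0.

Fix the vertex order v_0 < v_1 < v_2 < v_3 < v_4 < v_5 and write every simplex with vertices in increasing order. Then dim K = 2 and the simplices of K are:

  0-simplices (6): [v_0], [v_1], [v_2], [v_3], [v_4], [v_5]
  1-simplices (15): (15 of them)
  2-simplices (10): [v_0,v_1,v_2], [v_0,v_1,v_3], [v_0,v_2,v_5], [v_0,v_3,v_4], [v_0,v_4,v_5], [v_1,v_2,v_4], [v_1,v_3,v_5], [v_1,v_4,v_5], [v_2,v_3,v_4], [v_2,v_3,v_5]

giving chain groups C_0 ≅ Z^6, C_1 ≅ Z^15, C_2 ≅ Z^10.

The boundary map ∂_1: C_1 → C_0 maps an edge to its endpoints' difference, ∂[p,q] = q − p. For instance
  ∂[v_2,v_5] = [v_5] − [v_2].
This gives a 6×15 integer matrix of rank 5; reducing to Smith normal form yields diagonal entries (1,1,1,1,1).

∂_2: C_2 → C_1 acts by ∂[p,q,r] = [q,r] − [p,r] + [p,q]. For instance
  ∂[v_1,v_2,v_4] = [v_2,v_4] − [v_1,v_4] + [v_1,v_2],
  ∂[v_0,v_1,v_3] = [v_1,v_3] − [v_0,v_3] + [v_0,v_1].
The 15×10 boundary matrix has rank 10 and Smith normal form diag(1,1,1,1,1,1,1,1,1,2).

Reading off H_k = ker ∂_k / im ∂_{k+1}:

  H_0: rank C_0 − rank ∂_1 = 6 − 5 = 1, and the invariant factors of ∂_1 are all 1, so H_0 = Z.
  H_1: rank ker ∂_1 − rank ∂_2 = (15 − 5) − 10 = 0, and ∂_2 has invariant factor 2 > 1, so H_1 = Z/2.
  H_2: rank ker ∂_2 − rank ∂_3 = (10 − 10) − 0 = 0, and there is no ∂_3, so H_2 = 0.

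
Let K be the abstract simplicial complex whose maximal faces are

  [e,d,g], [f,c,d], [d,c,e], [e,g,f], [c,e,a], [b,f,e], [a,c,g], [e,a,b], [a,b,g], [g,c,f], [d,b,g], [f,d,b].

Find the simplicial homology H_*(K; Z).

H_0 ≅ Z,  H_1 ≅ Z_2,  H_2 = 0.

Fix the vertex order a < b < c < d < e < f < g and write every simplex with vertices in increasing order. Then dim K = 2 and the simplices of K are:

  0-simplices (7): a, b, c, d, e, f, g
  1-simplices (18): ab, ac, ae, ag, bd, be, bf, bg, cd, ce, cf, cg, de, df, dg, ef, eg, fg
  2-simplices (12): abe, abg, ace, acg, bdf, bdg, bef, cde, cdf, cfg, deg, efg

so the chain groups are C_0 ≅ Z^7, C_1 ≅ Z^18, C_2 ≅ Z^12.

The boundary map ∂_1: C_1 → C_0 maps an edge to its endpoints' difference, ∂[p,q] = q − p.
The resulting 7×18 matrix has rank 6, and its Smith normal form has invariant factors (1,1,1,1,1,1).

Boundary ∂_2: C_2 → C_1 maps a triangle to the signed sum of its edges. For instance
  ∂bdg = dg − bg + bd,
  ∂acg = cg − ag + ac.
As a 18×12 matrix over Z this has rank 12, with invariant factors (1,1,1,1,1,1,1,1,1,1,1,2).

Now H_k = ker ∂_k / im ∂_{k+1}, so:

  H_0: rank C_0 − rank ∂_1 = 7 − 6 = 1, and the invariant factors of ∂_1 are all 1, so H_0 = Z.
  H_1: rank ker ∂_1 − rank ∂_2 = (18 − 6) − 12 = 0, and ∂_2 has invariant factor 2 > 1, so H_1 = Z_2.
  H_2: rank ker ∂_2 − rank ∂_3 = (12 − 12) − 0 = 0, and there is no ∂_3, so H_2 = 0.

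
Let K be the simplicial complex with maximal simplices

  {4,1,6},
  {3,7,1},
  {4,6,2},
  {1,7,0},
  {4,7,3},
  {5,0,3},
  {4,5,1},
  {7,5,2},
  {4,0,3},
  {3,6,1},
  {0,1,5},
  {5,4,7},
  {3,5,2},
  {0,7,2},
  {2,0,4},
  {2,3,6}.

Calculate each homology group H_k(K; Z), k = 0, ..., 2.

H_0 ≅ Z,  H_1 ≅ Z^2,  H_2 ≅ Z.

We work with the vertex ordering 0 < 1 < 2 < 3 < 4 < 5 < 6 < 7. The simplices of K, each written with vertices in increasing order, are:

  0-simplices (8): [0], [1], [2], [3], [4], [5], [6], [7]
  1-simplices (24): (24 of them)
  2-simplices (16): [0,1,5], [0,1,7], [0,2,4], [0,2,7], [0,3,4], [0,3,5], [1,3,6], [1,3,7], [1,4,5], [1,4,6], [2,3,5], [2,3,6], [2,4,6], [2,5,7], [3,4,7], [4,5,7]

Hence C_0 ≅ Z^8, C_1 ≅ Z^24, C_2 ≅ Z^16.

∂_1: C_1 → C_0 sends each edge [p,q] (with p < q) to q − p.
As a 8×24 matrix over Z this has rank 7, with invariant factors (1,1,1,1,1,1,1).

Boundary ∂_2: C_2 → C_1 maps a triangle to the signed sum of its edges. For instance
  ∂[2,3,5] = [3,5] − [2,5] + [2,3],
  ∂[2,4,6] = [4,6] − [2,6] + [2,4].
The 24×16 boundary matrix has rank 15 and Smith normal form diag(1,1,1,1,1,1,1,1,1,1,1,1,1,1,1).

Reading off H_k = ker ∂_k / im ∂_{k+1}:

  H_0: rank C_0 − rank ∂_1 = 8 − 7 = 1, and the invariant factors of ∂_1 are all 1, so H_0 ≅ Z.
  H_1: rank ker ∂_1 − rank ∂_2 = (24 − 7) − 15 = 2, and the invariant factors of ∂_2 are all 1, so H_1 ≅ Z^2.
  H_2: rank ker ∂_2 − rank ∂_3 = (16 − 15) − 0 = 1, and there is no ∂_3, so H_2 ≅ Z.

As a check, the Euler characteristic is 8 − 24 + 16 = 0, which agrees with 1 − 2 + 1 = 0.
(K is a triangulation of the torus T^2.)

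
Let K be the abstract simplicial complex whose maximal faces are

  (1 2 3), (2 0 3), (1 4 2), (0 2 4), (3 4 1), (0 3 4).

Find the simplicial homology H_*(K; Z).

Fix the vertex order 0 < 1 < 2 < 3 < 4 and write every simplex with vertices in increasing order. Then dim K = 2 and the simplices of K are:

  0-simplices (5): [0], [1], [2], [3], [4]
  1-simplices (9): [0,2], [0,3], [0,4], [1,2], [1,3], [1,4], [2,3], [2,4], [3,4]
  2-simplices (6): [0,2,3], [0,2,4], [0,3,4], [1,2,3], [1,2,4], [1,3,4]

Hence C_0 ≅ Z^5, C_1 ≅ Z^9, C_2 ≅ Z^6.

Boundary ∂_1: C_1 → C_0 maps an edge to its endpoints' difference, ∂[p,q] = q − p.
The 5×9 boundary matrix has rank 4 and Smith normal form diag(1,1,1,1).

Boundary ∂_2: C_2 → C_1 maps a triangle to the signed sum of its edges. For instance
  ∂[1,3,4] = [3,4] − [1,4] + [1,3],
  ∂[0,2,4] = [2,4] − [0,4] + [0,2].
The 9×6 boundary matrix has rank 5 and Smith normal form diag(1,1,1,1,1).

Computing H_k = (kernel of ∂_k) / (image of ∂_{k+1}):

  H_0: rank C_0 − rank ∂_1 = 5 − 4 = 1, and the invariant factors of ∂_1 are all 1, so H_0 ≅ Z.
  H_1: rank ker ∂_1 − rank ∂_2 = (9 − 4) − 5 = 0, and the invariant factors of ∂_2 are all 1, so H_1 ≅ 0.
  H_2: rank ker ∂_2 − rank ∂_3 = (6 − 5) − 0 = 1, and there is no ∂_3, so H_2 ≅ Z.

H_0 ≅ Z,  H_1 = 0,  H_2 ≅ Z.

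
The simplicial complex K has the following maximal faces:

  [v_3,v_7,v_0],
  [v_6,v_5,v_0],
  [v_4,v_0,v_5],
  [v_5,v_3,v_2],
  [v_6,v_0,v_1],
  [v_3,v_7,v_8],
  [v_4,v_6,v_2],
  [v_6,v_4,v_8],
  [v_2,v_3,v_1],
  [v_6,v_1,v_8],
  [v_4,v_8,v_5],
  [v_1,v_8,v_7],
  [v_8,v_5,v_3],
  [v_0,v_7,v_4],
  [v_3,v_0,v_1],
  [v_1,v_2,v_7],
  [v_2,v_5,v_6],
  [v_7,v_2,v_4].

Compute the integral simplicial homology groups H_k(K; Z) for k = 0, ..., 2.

H_0 ≅ Z,  H_1 ≅ Z ⊕ Z/2Z,  H_2 = 0.

Order the vertices as v_0 < v_1 < v_2 < v_3 < v_4 < v_5 < v_6 < v_7 < v_8. Listing each simplex with vertices in this order, K has dimension 2 with simplices:

  0-simplices (9): [v_0], [v_1], [v_2], [v_3], [v_4], [v_5], [v_6], [v_7], [v_8]
  1-simplices (27): (27 of them)
  2-simplices (18): (18 of them)

Hence C_0 ≅ Z^9, C_1 ≅ Z^27, C_2 ≅ Z^18.

Boundary ∂_1: C_1 → C_0 is given by ∂[p,q] = [q] − [p]. For instance
  ∂[v_3,v_7] = [v_7] − [v_3].
This gives a 9×27 integer matrix of rank 8; reducing to Smith normal form yields diagonal entries (1,1,1,1,1,1,1,1).

∂_2: C_2 → C_1 acts by ∂[p,q,r] = [q,r] − [p,r] + [p,q]. For instance
  ∂[v_3,v_5,v_8] = [v_5,v_8] − [v_3,v_8] + [v_3,v_5],
  ∂[v_1,v_6,v_8] = [v_6,v_8] − [v_1,v_8] + [v_1,v_6].
This gives a 27×18 integer matrix of rank 18; reducing to Smith normal form yields diagonal entries (1,1,1,1,1,1,1,1,1,1,1,1,1,1,1,1,1,2).

Computing H_k = (kernel of ∂_k) / (image of ∂_{k+1}):

  H_0: rank C_0 − rank ∂_1 = 9 − 8 = 1, and the invariant factors of ∂_1 are all 1, so H_0 ≅ Z.
  H_1: rank ker ∂_1 − rank ∂_2 = (27 − 8) − 18 = 1, and ∂_2 has invariant factor 2 > 1, so H_1 ≅ Z ⊕ Z/2Z.
  H_2: rank ker ∂_2 − rank ∂_3 = (18 − 18) − 0 = 0, and there is no ∂_3, so H_2 ≅ 0.

As a check, the Euler characteristic is 9 − 27 + 18 = 0, which agrees with 1 − 1 + 0 = 0.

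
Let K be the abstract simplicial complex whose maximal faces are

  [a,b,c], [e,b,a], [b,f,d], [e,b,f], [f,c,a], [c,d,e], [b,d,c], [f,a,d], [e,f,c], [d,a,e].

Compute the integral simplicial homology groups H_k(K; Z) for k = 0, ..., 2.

Fix the vertex order a < b < c < d < e < f and write every simplex with vertices in increasing order. Then dim K = 2 and the simplices of K are:

  0-simplices (6): a, b, c, d, e, f
  1-simplices (15): ab, ac, ad, ae, af, bc, bd, be, bf, cd, ce, cf, de, df, ef
  2-simplices (10): abc, abe, acf, ade, adf, bcd, bdf, bef, cde, cef

giving chain groups C_0 ≅ Z^6, C_1 ≅ Z^15, C_2 ≅ Z^10.

Boundary ∂_1: C_1 → C_0 sends each edge [p,q] (with p < q) to q − p. For instance
  ∂ae = e − a.
This gives a 6×15 integer matrix of rank 5; reducing to Smith normal form yields diagonal entries (1,1,1,1,1).

∂_2: C_2 → C_1 sends each 2-simplex [p,q,r] to [q,r] − [p,r] + [p,q]. For instance
  ∂cde = de − ce + cd,
  ∂cef = ef − cf + ce.
The 15×10 boundary matrix has rank 10 and Smith normal form diag(1,1,1,1,1,1,1,1,1,2).

From H_k ≅ ker(∂_k) / im(∂_{k+1}) we obtain:

  H_0: rank C_0 − rank ∂_1 = 6 − 5 = 1, and the invariant factors of ∂_1 are all 1, so H_0 = Z.
  H_1: rank ker ∂_1 − rank ∂_2 = (15 − 5) − 10 = 0, and ∂_2 has invariant factor 2 > 1, so H_1 = Z/2.
  H_2: rank ker ∂_2 − rank ∂_3 = (10 − 10) − 0 = 0, and there is no ∂_3, so H_2 = 0.

As a check, the Euler characteristic is 6 − 15 + 10 = 1, which agrees with 1 − 0 + 0 = 1.

H_0 = Z,  H_1 = Z/2,  H_2 = 0.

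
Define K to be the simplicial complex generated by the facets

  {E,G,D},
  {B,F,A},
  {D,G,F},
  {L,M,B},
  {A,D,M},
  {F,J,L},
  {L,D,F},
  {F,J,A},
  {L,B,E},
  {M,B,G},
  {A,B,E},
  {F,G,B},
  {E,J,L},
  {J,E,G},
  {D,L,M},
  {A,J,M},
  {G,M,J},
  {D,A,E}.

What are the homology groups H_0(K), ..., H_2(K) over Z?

We work with the vertex ordering A < B < D < E < F < G < J < L < M. The simplices of K, each written with vertices in increasing order, are:

  0-simplices (9): A, B, D, E, F, G, J, L, M
  1-simplices (27): AB, AD, AE, AF, AJ, AM, BE, BF, BG, BL, BM, DE, DF, DG, DL, DM, EG, EJ, EL, FG, FJ, FL, GJ, GM, JL, JM, LM
  2-simplices (18): ABE, ABF, ADE, ADM, AFJ, AJM, BEL, BFG, BGM, BLM, DEG, DFG, DFL, DLM, EGJ, EJL, FJL, GJM

giving chain groups C_0 ≅ Z^9, C_1 ≅ Z^27, C_2 ≅ Z^18.

∂_1: C_1 → C_0 sends each edge [p,q] (with p < q) to q − p. For instance
  ∂DF = F − D.
The resulting 9×27 matrix has rank 8, and its Smith normal form has invariant factors (1,1,1,1,1,1,1,1).

∂_2: C_2 → C_1 maps a triangle to the signed sum of its edges. For instance
  ∂BFG = FG − BG + BF,
  ∂BLM = LM − BM + BL.
This gives a 27×18 integer matrix of rank 17; reducing to Smith normal form yields diagonal entries (1,1,1,1,1,1,1,1,1,1,1,1,1,1,1,1,1).

Computing H_k = (kernel of ∂_k) / (image of ∂_{k+1}):

  H_0: rank C_0 − rank ∂_1 = 9 − 8 = 1, and the invariant factors of ∂_1 are all 1, so H_0 ≅ Z.
  H_1: rank ker ∂_1 − rank ∂_2 = (27 − 8) − 17 = 2, and the invariant factors of ∂_2 are all 1, so H_1 ≅ Z^2.
  H_2: rank ker ∂_2 − rank ∂_3 = (18 − 17) − 0 = 1, and there is no ∂_3, so H_2 ≅ Z.

As a check, the Euler characteristic is 9 − 27 + 18 = 0, which agrees with 1 − 2 + 1 = 0.
(K is a triangulation of the torus T^2.)

H_0 = Z,  H_1 = Z^2,  H_2 = Z.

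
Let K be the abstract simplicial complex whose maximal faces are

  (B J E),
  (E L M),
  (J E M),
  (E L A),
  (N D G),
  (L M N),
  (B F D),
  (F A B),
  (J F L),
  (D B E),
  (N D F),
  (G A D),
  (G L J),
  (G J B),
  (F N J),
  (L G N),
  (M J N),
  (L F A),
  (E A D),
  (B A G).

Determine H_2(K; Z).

H_2 = 0.

Take the total order A < B < D < E < F < G < J < L < M < N on the vertex set. Then K (dimension 2) consists of the simplices:

  0-simplices (10): A, B, D, E, F, G, J, L, M, N
  1-simplices (30): AB, AD, AE, AF, AG, AL, BD, BE, BF, BG, BJ, DE, DF, DG, DN, EJ, EL, EM, FJ, FL, FN, GJ, GL, GN, JL, JM, JN, LM, LN, MN
  2-simplices (20): ABF, ABG, ADE, ADG, AEL, AFL, BDE, BDF, BEJ, BGJ, DFN, DGN, EJM, ELM, FJL, FJN, GJL, GLN, JMN, LMN

so the chain groups are C_0 ≅ Z^10, C_1 ≅ Z^30, C_2 ≅ Z^20.

The boundary map ∂_1: C_1 → C_0 sends each edge [p,q] (with p < q) to q − p. For instance
  ∂LN = N − L.
This gives a 10×30 integer matrix of rank 9; reducing to Smith normal form yields diagonal entries (1,1,1,1,1,1,1,1,1).

Boundary ∂_2: C_2 → C_1 maps a triangle to the signed sum of its edges. For instance
  ∂ADG = DG − AG + AD,
  ∂JMN = MN − JN + JM.
The 30×20 boundary matrix has rank 20 and Smith normal form diag(1,1,1,1,1,1,1,1,1,1,1,1,1,1,1,1,1,1,1,2).

Computing H_k = (kernel of ∂_k) / (image of ∂_{k+1}):

  H_2: rank ker ∂_2 − rank ∂_3 = (20 − 20) − 0 = 0, and there is no ∂_3, so H_2 = 0.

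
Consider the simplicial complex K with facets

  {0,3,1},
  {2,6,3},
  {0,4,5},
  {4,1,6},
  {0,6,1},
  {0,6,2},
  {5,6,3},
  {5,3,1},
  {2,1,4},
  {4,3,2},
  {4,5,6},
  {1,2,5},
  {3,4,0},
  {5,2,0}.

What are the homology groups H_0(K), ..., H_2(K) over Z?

Take the total order 0 < 1 < 2 < 3 < 4 < 5 < 6 on the vertex set. Then K (dimension 2) consists of the simplices:

  0-simplices (7): [0], [1], [2], [3], [4], [5], [6]
  1-simplices (21): [0,1], [0,2], [0,3], [0,4], [0,5], [0,6], [1,2], [1,3], [1,4], [1,5], [1,6], [2,3], [2,4], [2,5], [2,6], [3,4], [3,5], [3,6], [4,5], [4,6], [5,6]
  2-simplices (14): [0,1,3], [0,1,6], [0,2,5], [0,2,6], [0,3,4], [0,4,5], [1,2,4], [1,2,5], [1,3,5], [1,4,6], [2,3,4], [2,3,6], [3,5,6], [4,5,6]

Hence C_0 ≅ Z^7, C_1 ≅ Z^21, C_2 ≅ Z^14.

Boundary ∂_1: C_1 → C_0 sends each edge [p,q] (with p < q) to q − p. For instance
  ∂[4,5] = [5] − [4].
The resulting 7×21 matrix has rank 6, and its Smith normal form has invariant factors (1,1,1,1,1,1).

∂_2: C_2 → C_1 sends each 2-simplex [p,q,r] to [q,r] − [p,r] + [p,q]. For instance
  ∂[4,5,6] = [5,6] − [4,6] + [4,5],
  ∂[0,4,5] = [4,5] − [0,5] + [0,4].
The resulting 21×14 matrix has rank 13, and its Smith normal form has invariant factors (1,1,1,1,1,1,1,1,1,1,1,1,1).

From H_k ≅ ker(∂_k) / im(∂_{k+1}) we obtain:

  H_0: rank C_0 − rank ∂_1 = 7 − 6 = 1, and the invariant factors of ∂_1 are all 1, so H_0 ≅ Z.
  H_1: rank ker ∂_1 − rank ∂_2 = (21 − 6) − 13 = 2, and the invariant factors of ∂_2 are all 1, so H_1 ≅ Z^2.
  H_2: rank ker ∂_2 − rank ∂_3 = (14 − 13) − 0 = 1, and there is no ∂_3, so H_2 ≅ Z.

H_0 ≅ Z,  H_1 ≅ Z^2,  H_2 ≅ Z.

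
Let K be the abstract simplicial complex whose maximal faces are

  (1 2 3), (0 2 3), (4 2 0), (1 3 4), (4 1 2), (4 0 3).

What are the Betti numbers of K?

We work with the vertex ordering 0 < 1 < 2 < 3 < 4. The simplices of K, each written with vertices in increasing order, are:

  0-simplices (5): [0], [1], [2], [3], [4]
  1-simplices (9): [0,2], [0,3], [0,4], [1,2], [1,3], [1,4], [2,3], [2,4], [3,4]
  2-simplices (6): [0,2,3], [0,2,4], [0,3,4], [1,2,3], [1,2,4], [1,3,4]

so the chain groups are C_0 ≅ Z^5, C_1 ≅ Z^9, C_2 ≅ Z^6.

The boundary map ∂_1: C_1 → C_0 maps an edge to its endpoints' difference, ∂[p,q] = q − p.
The 5×9 boundary matrix has rank 4 and Smith normal form diag(1,1,1,1).

The boundary map ∂_2: C_2 → C_1 acts by ∂[p,q,r] = [q,r] − [p,r] + [p,q]. For instance
  ∂[1,2,4] = [2,4] − [1,4] + [1,2],
  ∂[0,2,4] = [2,4] − [0,4] + [0,2].
The resulting 9×6 matrix has rank 5, and its Smith normal form has invariant factors (1,1,1,1,1).

Reading off H_k = ker ∂_k / im ∂_{k+1}:

  H_0: rank C_0 − rank ∂_1 = 5 − 4 = 1, and the invariant factors of ∂_1 are all 1, so H_0 ≅ Z.
  H_1: rank ker ∂_1 − rank ∂_2 = (9 − 4) − 5 = 0, and the invariant factors of ∂_2 are all 1, so H_1 ≅ 0.
  H_2: rank ker ∂_2 − rank ∂_3 = (6 − 5) − 0 = 1, and there is no ∂_3, so H_2 ≅ Z.

Hence the Betti numbers are b_0 = 1, b_1 = 0, b_2 = 1.

b_0 = 1, b_1 = 0, b_2 = 1.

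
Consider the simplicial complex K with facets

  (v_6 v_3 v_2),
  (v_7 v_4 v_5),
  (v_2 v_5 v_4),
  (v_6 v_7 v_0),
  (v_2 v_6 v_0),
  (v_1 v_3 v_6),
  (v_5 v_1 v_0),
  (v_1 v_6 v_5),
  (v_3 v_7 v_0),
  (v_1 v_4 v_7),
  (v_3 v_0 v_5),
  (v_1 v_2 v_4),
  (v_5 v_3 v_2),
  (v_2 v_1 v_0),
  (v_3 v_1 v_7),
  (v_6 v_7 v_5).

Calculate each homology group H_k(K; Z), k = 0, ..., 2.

Fix the vertex order v_0 < v_1 < v_2 < v_3 < v_4 < v_5 < v_6 < v_7 and write every simplex with vertices in increasing order. Then dim K = 2 and the simplices of K are:

  0-simplices (8): [v_0], [v_1], [v_2], [v_3], [v_4], [v_5], [v_6], [v_7]
  1-simplices (24): (24 of them)
  2-simplices (16): (16 of them)

giving chain groups C_0 ≅ Z^8, C_1 ≅ Z^24, C_2 ≅ Z^16.

Boundary ∂_1: C_1 → C_0 sends each edge [p,q] (with p < q) to q − p.
This gives a 8×24 integer matrix of rank 7; reducing to Smith normal form yields diagonal entries (1,1,1,1,1,1,1).

The boundary map ∂_2: C_2 → C_1 maps a triangle to the signed sum of its edges. For instance
  ∂[v_4,v_5,v_7] = [v_5,v_7] − [v_4,v_7] + [v_4,v_5],
  ∂[v_1,v_3,v_7] = [v_3,v_7] − [v_1,v_7] + [v_1,v_3].
The resulting 24×16 matrix has rank 15, and its Smith normal form has invariant factors (1,1,1,1,1,1,1,1,1,1,1,1,1,1,1).

Reading off H_k = ker ∂_k / im ∂_{k+1}:

  H_0: rank C_0 − rank ∂_1 = 8 − 7 = 1, and the invariant factors of ∂_1 are all 1, so H_0 = Z.
  H_1: rank ker ∂_1 − rank ∂_2 = (24 − 7) − 15 = 2, and the invariant factors of ∂_2 are all 1, so H_1 = Z^2.
  H_2: rank ker ∂_2 − rank ∂_3 = (16 − 15) − 0 = 1, and there is no ∂_3, so H_2 = Z.

As a check, the Euler characteristic is 8 − 24 + 16 = 0, which agrees with 1 − 2 + 1 = 0.

H_0 ≅ Z,  H_1 ≅ Z^2,  H_2 ≅ Z.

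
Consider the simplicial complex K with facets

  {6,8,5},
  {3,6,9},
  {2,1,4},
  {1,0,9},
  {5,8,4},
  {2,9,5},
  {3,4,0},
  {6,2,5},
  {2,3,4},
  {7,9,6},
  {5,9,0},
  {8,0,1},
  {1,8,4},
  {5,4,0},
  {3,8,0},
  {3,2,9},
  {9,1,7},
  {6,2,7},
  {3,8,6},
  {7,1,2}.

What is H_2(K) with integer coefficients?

H_2 ≅ 0.

Fix the vertex order 0 < 1 < 2 < 3 < 4 < 5 < 6 < 7 < 8 < 9 and write every simplex with vertices in increasing order. Then dim K = 2 and the simplices of K are:

  0-simplices (10): [0], [1], [2], [3], [4], [5], [6], [7], [8], [9]
  1-simplices (30): (30 of them)
  2-simplices (20): (20 of them)

so the chain groups are C_0 ≅ Z^10, C_1 ≅ Z^30, C_2 ≅ Z^20.

Boundary ∂_1: C_1 → C_0 maps an edge to its endpoints' difference, ∂[p,q] = q − p. For instance
  ∂[4,5] = [5] − [4].
As a 10×30 matrix over Z this has rank 9, with invariant factors (1,1,1,1,1,1,1,1,1).

The boundary map ∂_2: C_2 → C_1 maps a triangle to the signed sum of its edges. For instance
  ∂[1,7,9] = [7,9] − [1,9] + [1,7],
  ∂[4,5,8] = [5,8] − [4,8] + [4,5].
The resulting 30×20 matrix has rank 20, and its Smith normal form has invariant factors (1,1,1,1,1,1,1,1,1,1,1,1,1,1,1,1,1,1,1,2).

Reading off H_k = ker ∂_k / im ∂_{k+1}:

  H_2: rank ker ∂_2 − rank ∂_3 = (20 − 20) − 0 = 0, and there is no ∂_3, so H_2 = 0.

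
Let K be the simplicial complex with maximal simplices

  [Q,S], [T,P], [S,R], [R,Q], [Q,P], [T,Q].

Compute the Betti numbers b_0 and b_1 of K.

b_0 = 1, b_1 = 2.

Order the vertices as P < Q < R < S < T. Listing each simplex with vertices in this order, K has dimension 1 with simplices:

  0-simplices (5): P, Q, R, S, T
  1-simplices (6): PQ, PT, QR, QS, QT, RS

Hence C_0 ≅ Z^5, C_1 ≅ Z^6.

∂_1: C_1 → C_0 is given by ∂[p,q] = [q] − [p].
The 5×6 boundary matrix has rank 4 and Smith normal form diag(1,1,1,1).

Now H_k = ker ∂_k / im ∂_{k+1}, so:

  H_0: rank C_0 − rank ∂_1 = 5 − 4 = 1, and the invariant factors of ∂_1 are all 1, so H_0 = Z.
  H_1: rank ker ∂_1 − rank ∂_2 = (6 − 4) − 0 = 2, and there is no ∂_2, so H_1 = Z^2.

(K is a triangulation of a wedge of 2 circles.)

Hence the Betti numbers are b_0 = 1, b_1 = 2.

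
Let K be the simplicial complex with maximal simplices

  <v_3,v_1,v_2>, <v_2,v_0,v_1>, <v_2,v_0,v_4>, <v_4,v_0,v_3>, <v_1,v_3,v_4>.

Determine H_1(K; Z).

H_1 = Z.

We work with the vertex ordering v_0 < v_1 < v_2 < v_3 < v_4. The simplices of K, each written with vertices in increasing order, are:

  0-simplices (5): [v_0], [v_1], [v_2], [v_3], [v_4]
  1-simplices (10): [v_0,v_1], [v_0,v_2], [v_0,v_3], [v_0,v_4], [v_1,v_2], [v_1,v_3], [v_1,v_4], [v_2,v_3], [v_2,v_4], [v_3,v_4]
  2-simplices (5): [v_0,v_1,v_2], [v_0,v_2,v_4], [v_0,v_3,v_4], [v_1,v_2,v_3], [v_1,v_3,v_4]

so the chain groups are C_0 ≅ Z^5, C_1 ≅ Z^10, C_2 ≅ Z^5.

The boundary map ∂_1: C_1 → C_0 is given by ∂[p,q] = [q] − [p]. For instance
  ∂[v_0,v_1] = [v_1] − [v_0].
As a 5×10 matrix over Z this has rank 4, with invariant factors (1,1,1,1).

The boundary map ∂_2: C_2 → C_1 acts by ∂[p,q,r] = [q,r] − [p,r] + [p,q]. For instance
  ∂[v_0,v_1,v_2] = [v_1,v_2] − [v_0,v_2] + [v_0,v_1],
  ∂[v_1,v_2,v_3] = [v_2,v_3] − [v_1,v_3] + [v_1,v_2].
The 10×5 boundary matrix has rank 5 and Smith normal form diag(1,1,1,1,1).

From H_k ≅ ker(∂_k) / im(∂_{k+1}) we obtain:

  H_1: rank ker ∂_1 − rank ∂_2 = (10 − 4) − 5 = 1, and the invariant factors of ∂_2 are all 1, so H_1 = Z.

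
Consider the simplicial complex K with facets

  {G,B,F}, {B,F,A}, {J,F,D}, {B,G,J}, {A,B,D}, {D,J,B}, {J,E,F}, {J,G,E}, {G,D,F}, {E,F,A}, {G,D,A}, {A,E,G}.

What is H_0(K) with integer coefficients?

Fix the vertex order A < B < D < E < F < G < J and write every simplex with vertices in increasing order. Then dim K = 2 and the simplices of K are:

  0-simplices (7): A, B, D, E, F, G, J
  1-simplices (18): AB, AD, AE, AF, AG, BD, BF, BG, BJ, DF, DG, DJ, EF, EG, EJ, FG, FJ, GJ
  2-simplices (12): ABD, ABF, ADG, AEF, AEG, BDJ, BFG, BGJ, DFG, DFJ, EFJ, EGJ

so the chain groups are C_0 ≅ Z^7, C_1 ≅ Z^18, C_2 ≅ Z^12.

Boundary ∂_1: C_1 → C_0 sends each edge [p,q] (with p < q) to q − p. For instance
  ∂DJ = J − D.
As a 7×18 matrix over Z this has rank 6, with invariant factors (1,1,1,1,1,1).

Boundary ∂_2: C_2 → C_1 maps a triangle to the signed sum of its edges. For instance
  ∂ABF = BF − AF + AB,
  ∂DFG = FG − DG + DF.
This gives a 18×12 integer matrix of rank 12; reducing to Smith normal form yields diagonal entries (1,1,1,1,1,1,1,1,1,1,1,2).

Now H_k = ker ∂_k / im ∂_{k+1}, so:

  H_0: rank C_0 − rank ∂_1 = 7 − 6 = 1, and the invariant factors of ∂_1 are all 1, so H_0 = Z.

H_0 ≅ Z.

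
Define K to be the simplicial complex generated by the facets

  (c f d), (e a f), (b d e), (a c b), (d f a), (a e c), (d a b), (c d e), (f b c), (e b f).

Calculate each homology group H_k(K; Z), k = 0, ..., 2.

Take the total order a < b < c < d < e < f on the vertex set. Then K (dimension 2) consists of the simplices:

  0-simplices (6): a, b, c, d, e, f
  1-simplices (15): ab, ac, ad, ae, af, bc, bd, be, bf, cd, ce, cf, de, df, ef
  2-simplices (10): abc, abd, ace, adf, aef, bcf, bde, bef, cde, cdf

giving chain groups C_0 ≅ Z^6, C_1 ≅ Z^15, C_2 ≅ Z^10.

The boundary map ∂_1: C_1 → C_0 sends each edge [p,q] (with p < q) to q − p. For instance
  ∂cf = f − c.
The 6×15 boundary matrix has rank 5 and Smith normal form diag(1,1,1,1,1).

The boundary map ∂_2: C_2 → C_1 sends each 2-simplex [p,q,r] to [q,r] − [p,r] + [p,q]. For instance
  ∂ace = ce − ae + ac,
  ∂adf = df − af + ad.
The 15×10 boundary matrix has rank 10 and Smith normal form diag(1,1,1,1,1,1,1,1,1,2).

Now H_k = ker ∂_k / im ∂_{k+1}, so:

  H_0: rank C_0 − rank ∂_1 = 6 − 5 = 1, and the invariant factors of ∂_1 are all 1, so H_0 = Z.
  H_1: rank ker ∂_1 − rank ∂_2 = (15 − 5) − 10 = 0, and ∂_2 has invariant factor 2 > 1, so H_1 = Z/2.
  H_2: rank ker ∂_2 − rank ∂_3 = (10 − 10) − 0 = 0, and there is no ∂_3, so H_2 = 0.

(K is a triangulation of the real projective plane RP^2.)

H_0 ≅ Z,  H_1 ≅ Z/2,  H_2 = 0.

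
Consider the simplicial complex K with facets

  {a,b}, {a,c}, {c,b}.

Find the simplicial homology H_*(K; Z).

H_0 ≅ Z,  H_1 ≅ Z.

Order the vertices as a < b < c. Listing each simplex with vertices in this order, K has dimension 1 with simplices:

  0-simplices (3): a, b, c
  1-simplices (3): ab, ac, bc

giving chain groups C_0 ≅ Z^3, C_1 ≅ Z^3.

∂_1: C_1 → C_0 is given by ∂[p,q] = [q] − [p].
This gives a 3×3 integer matrix of rank 2; reducing to Smith normal form yields diagonal entries (1,1).

Computing H_k = (kernel of ∂_k) / (image of ∂_{k+1}):

  H_0: rank C_0 − rank ∂_1 = 3 − 2 = 1, and the invariant factors of ∂_1 are all 1, so H_0 ≅ Z.
  H_1: rank ker ∂_1 − rank ∂_2 = (3 − 2) − 0 = 1, and there is no ∂_2, so H_1 ≅ Z.

(K is a triangulation of the circle S^1.)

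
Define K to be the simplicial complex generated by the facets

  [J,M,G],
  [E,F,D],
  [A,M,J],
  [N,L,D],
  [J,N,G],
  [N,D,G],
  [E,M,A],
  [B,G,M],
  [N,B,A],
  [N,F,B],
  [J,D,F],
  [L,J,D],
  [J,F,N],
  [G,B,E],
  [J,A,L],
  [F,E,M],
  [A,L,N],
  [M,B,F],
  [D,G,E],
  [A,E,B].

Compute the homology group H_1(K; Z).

H_1 = Z ⊕ Z/2.

Order the vertices as A < B < D < E < F < G < J < L < M < N. Listing each simplex with vertices in this order, K has dimension 2 with simplices:

  0-simplices (10): A, B, D, E, F, G, J, L, M, N
  1-simplices (30): AB, AE, AJ, AL, AM, AN, BE, BF, BG, BM, BN, DE, DF, DG, DJ, DL, DN, EF, EG, EM, FJ, FM, FN, GJ, GM, GN, JL, JM, JN, LN
  2-simplices (20): ABE, ABN, AEM, AJL, AJM, ALN, BEG, BFM, BFN, BGM, DEF, DEG, DFJ, DGN, DJL, DLN, EFM, FJN, GJM, GJN

Hence C_0 ≅ Z^10, C_1 ≅ Z^30, C_2 ≅ Z^20.

The boundary map ∂_1: C_1 → C_0 is given by ∂[p,q] = [q] − [p].
This gives a 10×30 integer matrix of rank 9; reducing to Smith normal form yields diagonal entries (1,1,1,1,1,1,1,1,1).

∂_2: C_2 → C_1 sends each 2-simplex [p,q,r] to [q,r] − [p,r] + [p,q]. For instance
  ∂DGN = GN − DN + DG,
  ∂BGM = GM − BM + BG.
The 30×20 boundary matrix has rank 20 and Smith normal form diag(1,1,1,1,1,1,1,1,1,1,1,1,1,1,1,1,1,1,1,2).

Now H_k = ker ∂_k / im ∂_{k+1}, so:

  H_1: rank ker ∂_1 − rank ∂_2 = (30 − 9) − 20 = 1, and ∂_2 has invariant factor 2 > 1, so H_1 ≅ Z ⊕ Z/2.

(K is a triangulation of the Klein bottle.)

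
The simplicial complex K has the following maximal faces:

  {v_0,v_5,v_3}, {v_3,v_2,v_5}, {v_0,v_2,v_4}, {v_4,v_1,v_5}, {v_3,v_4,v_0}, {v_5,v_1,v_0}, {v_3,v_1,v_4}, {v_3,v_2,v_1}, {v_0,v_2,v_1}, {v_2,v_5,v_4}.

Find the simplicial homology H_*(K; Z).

H_0 ≅ Z,  H_1 ≅ Z/2,  H_2 = 0.

Take the total order v_0 < v_1 < v_2 < v_3 < v_4 < v_5 on the vertex set. Then K (dimension 2) consists of the simplices:

  0-simplices (6): [v_0], [v_1], [v_2], [v_3], [v_4], [v_5]
  1-simplices (15): (15 of them)
  2-simplices (10): [v_0,v_1,v_2], [v_0,v_1,v_5], [v_0,v_2,v_4], [v_0,v_3,v_4], [v_0,v_3,v_5], [v_1,v_2,v_3], [v_1,v_3,v_4], [v_1,v_4,v_5], [v_2,v_3,v_5], [v_2,v_4,v_5]

so the chain groups are C_0 ≅ Z^6, C_1 ≅ Z^15, C_2 ≅ Z^10.

∂_1: C_1 → C_0 is given by ∂[p,q] = [q] − [p]. For instance
  ∂[v_2,v_4] = [v_4] − [v_2].
The 6×15 boundary matrix has rank 5 and Smith normal form diag(1,1,1,1,1).

Boundary ∂_2: C_2 → C_1 sends each 2-simplex [p,q,r] to [q,r] − [p,r] + [p,q]. For instance
  ∂[v_2,v_4,v_5] = [v_4,v_5] − [v_2,v_5] + [v_2,v_4],
  ∂[v_0,v_2,v_4] = [v_2,v_4] − [v_0,v_4] + [v_0,v_2].
As a 15×10 matrix over Z this has rank 10, with invariant factors (1,1,1,1,1,1,1,1,1,2).

Reading off H_k = ker ∂_k / im ∂_{k+1}:

  H_0: rank C_0 − rank ∂_1 = 6 − 5 = 1, and the invariant factors of ∂_1 are all 1, so H_0 = Z.
  H_1: rank ker ∂_1 − rank ∂_2 = (15 − 5) − 10 = 0, and ∂_2 has invariant factor 2 > 1, so H_1 = Z/2.
  H_2: rank ker ∂_2 − rank ∂_3 = (10 − 10) − 0 = 0, and there is no ∂_3, so H_2 = 0.

As a check, the Euler characteristic is 6 − 15 + 10 = 1, which agrees with 1 − 0 + 0 = 1.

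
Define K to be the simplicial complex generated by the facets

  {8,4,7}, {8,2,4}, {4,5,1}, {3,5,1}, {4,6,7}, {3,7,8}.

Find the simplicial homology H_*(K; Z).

H_0 = Z,  H_1 = Z,  H_2 = 0.

Fix the vertex order 1 < 2 < 3 < 4 < 5 < 6 < 7 < 8 and write every simplex with vertices in increasing order. Then dim K = 2 and the simplices of K are:

  0-simplices (8): [1], [2], [3], [4], [5], [6], [7], [8]
  1-simplices (14): [1,3], [1,4], [1,5], [2,4], [2,8], [3,5], [3,7], [3,8], [4,5], [4,6], [4,7], [4,8], [6,7], [7,8]
  2-simplices (6): [1,3,5], [1,4,5], [2,4,8], [3,7,8], [4,6,7], [4,7,8]

giving chain groups C_0 ≅ Z^8, C_1 ≅ Z^14, C_2 ≅ Z^6.

∂_1: C_1 → C_0 is given by ∂[p,q] = [q] − [p]. For instance
  ∂[1,5] = [5] − [1].
The resulting 8×14 matrix has rank 7, and its Smith normal form has invariant factors (1,1,1,1,1,1,1).

∂_2: C_2 → C_1 acts by ∂[p,q,r] = [q,r] − [p,r] + [p,q]. For instance
  ∂[1,3,5] = [3,5] − [1,5] + [1,3],
  ∂[3,7,8] = [7,8] − [3,8] + [3,7].
The resulting 14×6 matrix has rank 6, and its Smith normal form has invariant factors (1,1,1,1,1,1).

Reading off H_k = ker ∂_k / im ∂_{k+1}:

  H_0: rank C_0 − rank ∂_1 = 8 − 7 = 1, and the invariant factors of ∂_1 are all 1, so H_0 ≅ Z.
  H_1: rank ker ∂_1 − rank ∂_2 = (14 − 7) − 6 = 1, and the invariant factors of ∂_2 are all 1, so H_1 ≅ Z.
  H_2: rank ker ∂_2 − rank ∂_3 = (6 − 6) − 0 = 0, and there is no ∂_3, so H_2 ≅ 0.

As a check, the Euler characteristic is 8 − 14 + 6 = 0, which agrees with 1 − 1 + 0 = 0.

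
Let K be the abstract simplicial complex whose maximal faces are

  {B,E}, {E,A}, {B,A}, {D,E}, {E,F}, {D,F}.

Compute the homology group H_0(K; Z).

H_0 = Z.

Take the total order A < B < D < E < F on the vertex set. Then K (dimension 1) consists of the simplices:

  0-simplices (5): A, B, D, E, F
  1-simplices (6): AB, AE, BE, DE, DF, EF

Hence C_0 ≅ Z^5, C_1 ≅ Z^6.

Boundary ∂_1: C_1 → C_0 maps an edge to its endpoints' difference, ∂[p,q] = q − p. For instance
  ∂BE = E − B.
The resulting 5×6 matrix has rank 4, and its Smith normal form has invariant factors (1,1,1,1).

From H_k ≅ ker(∂_k) / im(∂_{k+1}) we obtain:

  H_0: rank C_0 − rank ∂_1 = 5 − 4 = 1, and the invariant factors of ∂_1 are all 1, so H_0 ≅ Z.

(K is a triangulation of a wedge of 2 circles.)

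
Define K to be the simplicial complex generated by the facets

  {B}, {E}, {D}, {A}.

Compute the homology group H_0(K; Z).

Order the vertices as A < B < D < E. Listing each simplex with vertices in this order, K has dimension 0 with simplices:

  0-simplices (4): A, B, D, E

so the chain groups are C_0 ≅ Z^4.

Now H_k = ker ∂_k / im ∂_{k+1}, so:

  H_0: rank C_0 − rank ∂_1 = 4 − 0 = 4, and there is no ∂_1, so H_0 ≅ Z^4.

(K is a triangulation of a set of 4 points.)

H_0 = Z^4.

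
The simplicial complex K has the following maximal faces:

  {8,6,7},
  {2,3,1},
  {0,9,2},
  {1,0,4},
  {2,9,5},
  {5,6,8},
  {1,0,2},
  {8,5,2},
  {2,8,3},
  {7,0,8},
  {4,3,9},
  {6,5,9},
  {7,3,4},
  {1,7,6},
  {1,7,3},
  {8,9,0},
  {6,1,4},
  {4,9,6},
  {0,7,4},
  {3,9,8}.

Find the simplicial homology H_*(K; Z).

H_0 ≅ Z,  H_1 ≅ Z × Z/2,  H_2 = 0.

Take the total order 0 < 1 < 2 < 3 < 4 < 5 < 6 < 7 < 8 < 9 on the vertex set. Then K (dimension 2) consists of the simplices:

  0-simplices (10): [0], [1], [2], [3], [4], [5], [6], [7], [8], [9]
  1-simplices (30): (30 of them)
  2-simplices (20): (20 of them)

so the chain groups are C_0 ≅ Z^10, C_1 ≅ Z^30, C_2 ≅ Z^20.

∂_1: C_1 → C_0 sends each edge [p,q] (with p < q) to q − p.
This gives a 10×30 integer matrix of rank 9; reducing to Smith normal form yields diagonal entries (1,1,1,1,1,1,1,1,1).

Boundary ∂_2: C_2 → C_1 sends each 2-simplex [p,q,r] to [q,r] − [p,r] + [p,q]. For instance
  ∂[0,1,2] = [1,2] − [0,2] + [0,1],
  ∂[2,3,8] = [3,8] − [2,8] + [2,3].
As a 30×20 matrix over Z this has rank 20, with invariant factors (1,1,1,1,1,1,1,1,1,1,1,1,1,1,1,1,1,1,1,2).

Reading off H_k = ker ∂_k / im ∂_{k+1}:

  H_0: rank C_0 − rank ∂_1 = 10 − 9 = 1, and the invariant factors of ∂_1 are all 1, so H_0 ≅ Z.
  H_1: rank ker ∂_1 − rank ∂_2 = (30 − 9) − 20 = 1, and ∂_2 has invariant factor 2 > 1, so H_1 ≅ Z × Z/2.
  H_2: rank ker ∂_2 − rank ∂_3 = (20 − 20) − 0 = 0, and there is no ∂_3, so H_2 ≅ 0.

(K is a triangulation of the Klein bottle.)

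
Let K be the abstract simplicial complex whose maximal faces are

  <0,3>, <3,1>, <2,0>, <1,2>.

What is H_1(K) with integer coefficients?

H_1 = Z.

Take the total order 0 < 1 < 2 < 3 on the vertex set. Then K (dimension 1) consists of the simplices:

  0-simplices (4): [0], [1], [2], [3]
  1-simplices (4): [0,2], [0,3], [1,2], [1,3]

so the chain groups are C_0 ≅ Z^4, C_1 ≅ Z^4.

Boundary ∂_1: C_1 → C_0 maps an edge to its endpoints' difference, ∂[p,q] = q − p.
As a 4×4 matrix over Z this has rank 3, with invariant factors (1,1,1).

From H_k ≅ ker(∂_k) / im(∂_{k+1}) we obtain:

  H_1: rank ker ∂_1 − rank ∂_2 = (4 − 3) − 0 = 1, and there is no ∂_2, so H_1 = Z.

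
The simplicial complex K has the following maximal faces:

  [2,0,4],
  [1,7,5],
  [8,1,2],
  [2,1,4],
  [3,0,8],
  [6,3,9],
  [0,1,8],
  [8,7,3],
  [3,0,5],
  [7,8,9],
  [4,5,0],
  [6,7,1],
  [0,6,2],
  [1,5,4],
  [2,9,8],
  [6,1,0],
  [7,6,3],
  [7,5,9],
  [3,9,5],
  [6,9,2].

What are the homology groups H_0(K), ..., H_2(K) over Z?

Take the total order 0 < 1 < 2 < 3 < 4 < 5 < 6 < 7 < 8 < 9 on the vertex set. Then K (dimension 2) consists of the simplices:

  0-simplices (10): [0], [1], [2], [3], [4], [5], [6], [7], [8], [9]
  1-simplices (30): (30 of them)
  2-simplices (20): (20 of them)

Hence C_0 ≅ Z^10, C_1 ≅ Z^30, C_2 ≅ Z^20.

Boundary ∂_1: C_1 → C_0 maps an edge to its endpoints' difference, ∂[p,q] = q − p. For instance
  ∂[3,6] = [6] − [3].
The 10×30 boundary matrix has rank 9 and Smith normal form diag(1,1,1,1,1,1,1,1,1).

The boundary map ∂_2: C_2 → C_1 acts by ∂[p,q,r] = [q,r] − [p,r] + [p,q]. For instance
  ∂[0,3,5] = [3,5] − [0,5] + [0,3],
  ∂[5,7,9] = [7,9] − [5,9] + [5,7].
This gives a 30×20 integer matrix of rank 20; reducing to Smith normal form yields diagonal entries (1,1,1,1,1,1,1,1,1,1,1,1,1,1,1,1,1,1,1,2).

Now H_k = ker ∂_k / im ∂_{k+1}, so:

  H_0: rank C_0 − rank ∂_1 = 10 − 9 = 1, and the invariant factors of ∂_1 are all 1, so H_0 = Z.
  H_1: rank ker ∂_1 − rank ∂_2 = (30 − 9) − 20 = 1, and ∂_2 has invariant factor 2 > 1, so H_1 = Z ⊕ Z/2.
  H_2: rank ker ∂_2 − rank ∂_3 = (20 − 20) − 0 = 0, and there is no ∂_3, so H_2 = 0.

As a check, the Euler characteristic is 10 − 30 + 20 = 0, which agrees with 1 − 1 + 0 = 0.
(K is a triangulation of the Klein bottle.)

H_0 ≅ Z,  H_1 ≅ Z ⊕ Z/2,  H_2 = 0.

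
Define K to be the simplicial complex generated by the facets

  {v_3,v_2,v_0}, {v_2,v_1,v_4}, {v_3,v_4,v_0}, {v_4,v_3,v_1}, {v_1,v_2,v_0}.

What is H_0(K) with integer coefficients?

K has 5 vertices, 10 edges, 5 triangles.
rank ∂_0 = 0, rank ∂_1 = 4 ⇒ b_0 = 5 − 0 − 4 = 1; all invariant factors of ∂_1 are 1 so no torsion. So H_0 = Z.

H_0 = Z.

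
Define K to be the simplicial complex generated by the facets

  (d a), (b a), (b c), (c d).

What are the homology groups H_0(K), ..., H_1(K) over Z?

H_0 ≅ Z,  H_1 ≅ Z.

Take the total order a < b < c < d on the vertex set. Then K (dimension 1) consists of the simplices:

  0-simplices (4): a, b, c, d
  1-simplices (4): ab, ad, bc, cd

giving chain groups C_0 ≅ Z^4, C_1 ≅ Z^4.

Boundary ∂_1: C_1 → C_0 maps an edge to its endpoints' difference, ∂[p,q] = q − p.
As a 4×4 matrix over Z this has rank 3, with invariant factors (1,1,1).

Now H_k = ker ∂_k / im ∂_{k+1}, so:

  H_0: rank C_0 − rank ∂_1 = 4 − 3 = 1, and the invariant factors of ∂_1 are all 1, so H_0 ≅ Z.
  H_1: rank ker ∂_1 − rank ∂_2 = (4 − 3) − 0 = 1, and there is no ∂_2, so H_1 ≅ Z.

(K is a triangulation of the circle S^1.)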